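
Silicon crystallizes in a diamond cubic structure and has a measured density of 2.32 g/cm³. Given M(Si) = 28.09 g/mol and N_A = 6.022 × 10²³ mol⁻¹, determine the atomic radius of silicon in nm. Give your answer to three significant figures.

For a diamond cubic cell (Z = 8), a³ = Z·M/(N_A·ρ) = 8 × 28.09 / (6.022 × 10²³ × 2.320) = 1.608 × 10^-22 cm³, so a = 5.438 × 10^-8 cm = 0.5438 nm.
Nearest neighbors lie along the body diagonal with √3·a = 8r, so r = 0.2165 × a = 0.118 nm.

0.118 nm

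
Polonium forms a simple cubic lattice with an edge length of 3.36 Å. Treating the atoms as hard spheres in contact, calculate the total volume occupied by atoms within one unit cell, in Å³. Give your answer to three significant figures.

19.9 Å³

In a simple cubic lattice atoms touch along the cell edge, so a = 2r, so r = 0.5000a = 1.680 Å.
V_atoms = Z × (4/3)πr³ = 1 × (4/3)π × (1.680)³ = 19.9 Å³.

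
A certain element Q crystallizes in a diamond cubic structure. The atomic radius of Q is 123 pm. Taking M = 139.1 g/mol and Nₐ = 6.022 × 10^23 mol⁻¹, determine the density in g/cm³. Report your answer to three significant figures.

10.1 g/cm³

In a diamond cubic lattice, nearest neighbors lie along the body diagonal with √3·a = 8r, giving a = 568.1 pm = 5.681 × 10^-8 cm.
With Z = 8, ρ = Z·M/(N_A·a³) = 8 × 139.1 / (6.022 × 10²³ × 1.834 × 10^-22) = 10.08 g/cm³.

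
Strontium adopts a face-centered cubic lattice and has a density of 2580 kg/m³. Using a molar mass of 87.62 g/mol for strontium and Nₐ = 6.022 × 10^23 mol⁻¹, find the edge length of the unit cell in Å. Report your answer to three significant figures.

With Z = 4 atoms per FCC cell, a³ = Z·M/(N_A·ρ) = 4 × 87.62 / (6.022 × 10²³ × 2.580 g/cm³) = 2.256 × 10^-22 cm³.
a = (2.256 × 10^-22)^(1/3) = 6.087 × 10^-8 cm = 6.09 Å.

6.09 Å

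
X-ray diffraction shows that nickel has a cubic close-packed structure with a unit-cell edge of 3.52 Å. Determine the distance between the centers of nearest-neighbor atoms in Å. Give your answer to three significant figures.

In an FCC structure, atoms touch along the face diagonal, so √2·a = 4r; the nearest-neighbor distance equals 2r = 0.7071·a.
d = 0.7071 × 3.52 = 2.49 Å.

2.49 Å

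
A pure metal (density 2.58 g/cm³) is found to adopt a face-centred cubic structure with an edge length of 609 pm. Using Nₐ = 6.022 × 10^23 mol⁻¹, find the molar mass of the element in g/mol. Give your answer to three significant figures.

An FCC cell has Z = 4 atoms; a = 6.090 × 10^-8 cm.
M = ρ·N_A·a³/Z = 2.58 × 6.022 × 10²³ × 2.259 × 10^-22 / 4 = 87.7 g/mol.

87.7 g/mol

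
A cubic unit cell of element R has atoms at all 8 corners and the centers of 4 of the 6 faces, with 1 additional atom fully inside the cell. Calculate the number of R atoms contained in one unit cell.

4

Corner atoms are shared by 8 cells (1/8 each), face atoms by 2 (1/2 each), interior atoms are unshared.
Net atoms = 8 × 1/8 + 4 × 1/2 + 1 = 1 + 2 + 1 = 4.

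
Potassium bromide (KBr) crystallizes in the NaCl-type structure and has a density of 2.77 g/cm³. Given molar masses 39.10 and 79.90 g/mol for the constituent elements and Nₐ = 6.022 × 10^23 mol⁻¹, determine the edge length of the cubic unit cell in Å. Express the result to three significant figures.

M(KBr) = 119.0 g/mol; Z = 4 formula units per cell.
a³ = Z·M/(N_A·ρ) = 4 × 119.0 / (6.022 × 10²³ × 2.77) = 2.854 × 10^-22 cm³, so a = 6.584 × 10^-8 cm = 6.58 Å.

6.58 Å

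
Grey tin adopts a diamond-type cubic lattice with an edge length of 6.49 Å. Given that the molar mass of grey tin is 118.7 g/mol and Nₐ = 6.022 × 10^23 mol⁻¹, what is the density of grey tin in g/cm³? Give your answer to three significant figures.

A diamond cubic unit cell contains Z = 8 atoms.
Cell volume: a³ = (6.49 Å)³ = (6.490 × 10^-8 cm)³ = 2.734 × 10^-22 cm³.
ρ = Z·M/(N_A·a³) = 8 × 118.7 / (6.022 × 10²³ × 2.734 × 10^-22) = 5.769 g/cm³.

5.77 g/cm³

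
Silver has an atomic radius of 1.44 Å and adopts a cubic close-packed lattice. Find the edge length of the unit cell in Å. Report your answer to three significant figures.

4.07 Å

In an FCC lattice, atoms touch along the face diagonal, so √2·a = 4r.
a = 4r/√2 = 4 × 1.44 / 1.4142 = 4.07 Å.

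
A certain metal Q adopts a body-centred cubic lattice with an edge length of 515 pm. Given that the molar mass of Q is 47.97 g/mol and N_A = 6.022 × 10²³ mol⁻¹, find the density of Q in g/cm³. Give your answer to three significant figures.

1.17 g/cm³

A BCC unit cell contains Z = 2 atoms.
Cell volume: a³ = (515 pm)³ = (5.150 × 10^-8 cm)³ = 1.366 × 10^-22 cm³.
ρ = Z·M/(N_A·a³) = 2 × 47.97 / (6.022 × 10²³ × 1.366 × 10^-22) = 1.166 g/cm³.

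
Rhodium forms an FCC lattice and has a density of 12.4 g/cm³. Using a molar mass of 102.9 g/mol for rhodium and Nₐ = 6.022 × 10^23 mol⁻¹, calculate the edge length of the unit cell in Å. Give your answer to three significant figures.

With Z = 4 atoms per FCC cell, a³ = Z·M/(N_A·ρ) = 4 × 102.9 / (6.022 × 10²³ × 12.40 g/cm³) = 5.512 × 10^-23 cm³.
a = (5.512 × 10^-23)^(1/3) = 3.806 × 10^-8 cm = 3.81 Å.

3.81 Å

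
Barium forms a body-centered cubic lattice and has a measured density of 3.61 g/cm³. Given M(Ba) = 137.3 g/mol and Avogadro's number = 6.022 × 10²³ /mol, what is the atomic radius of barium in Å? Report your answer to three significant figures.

For a BCC cell (Z = 2), a³ = Z·M/(N_A·ρ) = 2 × 137.3 / (6.022 × 10²³ × 3.610) = 1.263 × 10^-22 cm³, so a = 5.017 × 10^-8 cm = 5.017 Å.
Atoms touch along the body diagonal, so √3·a = 4r, so r = 0.4330 × a = 2.17 Å.

2.17 Å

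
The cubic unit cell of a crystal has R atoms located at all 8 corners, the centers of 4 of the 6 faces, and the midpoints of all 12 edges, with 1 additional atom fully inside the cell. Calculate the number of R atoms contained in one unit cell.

7

Corner atoms are shared by 8 cells (1/8 each), face atoms by 2 (1/2 each), edge atoms by 4 (1/4 each), interior atoms are unshared.
Net atoms = 8 × 1/8 + 4 × 1/2 + 12 × 1/4 + 1 = 1 + 2 + 3 + 1 = 7.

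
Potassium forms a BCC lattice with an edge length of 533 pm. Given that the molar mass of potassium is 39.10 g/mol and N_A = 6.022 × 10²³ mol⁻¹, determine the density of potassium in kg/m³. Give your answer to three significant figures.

A BCC unit cell contains Z = 2 atoms.
Cell volume: a³ = (533 pm)³ = (5.330 × 10^-8 cm)³ = 1.514 × 10^-22 cm³.
ρ = Z·M/(N_A·a³) = 2 × 39.10 / (6.022 × 10²³ × 1.514 × 10^-22) = 0.8576 g/cm³ = 858 kg/m³.

858 kg/m³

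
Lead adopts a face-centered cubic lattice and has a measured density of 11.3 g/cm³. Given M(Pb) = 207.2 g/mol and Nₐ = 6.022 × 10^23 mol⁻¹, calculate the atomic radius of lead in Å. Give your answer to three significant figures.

1.75 Å

For an FCC cell (Z = 4), a³ = Z·M/(N_A·ρ) = 4 × 207.2 / (6.022 × 10²³ × 11.30) = 1.218 × 10^-22 cm³, so a = 4.957 × 10^-8 cm = 4.957 Å.
Atoms touch along the face diagonal, so √2·a = 4r, so r = 0.3536 × a = 1.75 Å.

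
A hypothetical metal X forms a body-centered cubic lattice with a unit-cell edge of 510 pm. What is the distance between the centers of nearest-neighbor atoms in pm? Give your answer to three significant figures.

442 pm

In a BCC structure, atoms touch along the body diagonal, so √3·a = 4r; the nearest-neighbor distance equals 2r = 0.8660·a.
d = 0.8660 × 510 = 442 pm.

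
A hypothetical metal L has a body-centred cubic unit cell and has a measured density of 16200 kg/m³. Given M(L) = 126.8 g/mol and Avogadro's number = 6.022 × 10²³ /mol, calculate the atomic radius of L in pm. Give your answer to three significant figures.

128 pm

For a BCC cell (Z = 2), a³ = Z·M/(N_A·ρ) = 2 × 126.8 / (6.022 × 10²³ × 16.20) = 2.600 × 10^-23 cm³, so a = 2.962 × 10^-8 cm = 296.2 pm.
Atoms touch along the body diagonal, so √3·a = 4r, so r = 0.4330 × a = 128 pm.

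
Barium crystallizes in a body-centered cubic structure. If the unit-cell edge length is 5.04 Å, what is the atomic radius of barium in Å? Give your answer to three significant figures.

In a BCC lattice, atoms touch along the body diagonal, so √3·a = 4r.
r = √3·a/4 = 1.7321 × 5.04 / 4 = 2.18 Å.

2.18 Å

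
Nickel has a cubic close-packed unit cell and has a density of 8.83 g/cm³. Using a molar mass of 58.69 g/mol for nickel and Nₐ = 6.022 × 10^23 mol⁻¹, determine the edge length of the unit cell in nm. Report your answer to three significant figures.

0.353 nm

With Z = 4 atoms per FCC cell, a³ = Z·M/(N_A·ρ) = 4 × 58.69 / (6.022 × 10²³ × 8.830 g/cm³) = 4.415 × 10^-23 cm³.
a = (4.415 × 10^-23)^(1/3) = 3.534 × 10^-8 cm = 0.353 nm.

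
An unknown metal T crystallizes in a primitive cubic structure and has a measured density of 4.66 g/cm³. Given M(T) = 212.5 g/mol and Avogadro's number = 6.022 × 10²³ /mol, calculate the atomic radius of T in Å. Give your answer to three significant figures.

2.12 Å

For a simple cubic cell (Z = 1), a³ = Z·M/(N_A·ρ) = 1 × 212.5 / (6.022 × 10²³ × 4.660) = 7.572 × 10^-23 cm³, so a = 4.231 × 10^-8 cm = 4.231 Å.
Atoms touch along the cell edge, so a = 2r, so r = 0.5000 × a = 2.12 Å.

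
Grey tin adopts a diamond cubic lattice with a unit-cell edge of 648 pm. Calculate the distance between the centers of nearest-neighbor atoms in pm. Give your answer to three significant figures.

281 pm

In a diamond cubic structure, nearest neighbors lie along the body diagonal with √3·a = 8r; the nearest-neighbor distance equals 2r = 0.4330·a.
d = 0.4330 × 648 = 281 pm.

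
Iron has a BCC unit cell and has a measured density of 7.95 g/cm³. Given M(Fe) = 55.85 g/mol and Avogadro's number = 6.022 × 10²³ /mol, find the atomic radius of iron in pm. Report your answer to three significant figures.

For a BCC cell (Z = 2), a³ = Z·M/(N_A·ρ) = 2 × 55.85 / (6.022 × 10²³ × 7.950) = 2.333 × 10^-23 cm³, so a = 2.857 × 10^-8 cm = 285.7 pm.
Atoms touch along the body diagonal, so √3·a = 4r, so r = 0.4330 × a = 124 pm.

124 pm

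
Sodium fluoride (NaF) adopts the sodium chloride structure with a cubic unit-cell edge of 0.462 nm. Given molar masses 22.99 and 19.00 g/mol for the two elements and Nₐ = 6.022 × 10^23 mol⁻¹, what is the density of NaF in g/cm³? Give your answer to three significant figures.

The sodium chloride structure contains Z = 4 formula units per cell; M(NaF) = 22.99 + 19.00 = 41.99 g/mol.
a³ = (4.620 × 10^-8 cm)³ = 9.861 × 10^-23 cm³.
ρ = 4 × 41.99 / (6.022 × 10²³ × 9.861 × 10^-23) = 2.828 g/cm³.

2.83 g/cm³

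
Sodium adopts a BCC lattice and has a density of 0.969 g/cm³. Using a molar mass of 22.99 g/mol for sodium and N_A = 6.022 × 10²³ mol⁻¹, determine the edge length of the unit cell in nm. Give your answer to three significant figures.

0.429 nm

With Z = 2 atoms per BCC cell, a³ = Z·M/(N_A·ρ) = 2 × 22.99 / (6.022 × 10²³ × 0.9690 g/cm³) = 7.880 × 10^-23 cm³.
a = (7.880 × 10^-23)^(1/3) = 4.287 × 10^-8 cm = 0.429 nm.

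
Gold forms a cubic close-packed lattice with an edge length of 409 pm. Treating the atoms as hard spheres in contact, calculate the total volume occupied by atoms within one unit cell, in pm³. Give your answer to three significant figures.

5.07 × 10^7 pm³

In an FCC lattice atoms touch along the face diagonal, so √2·a = 4r, so r = 0.3536a = 144.6 pm.
V_atoms = Z × (4/3)πr³ = 4 × (4/3)π × (144.6)³ = 5.07 × 10^7 pm³.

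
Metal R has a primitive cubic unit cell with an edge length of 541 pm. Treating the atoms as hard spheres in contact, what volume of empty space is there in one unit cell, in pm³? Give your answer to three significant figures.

In a simple cubic lattice atoms touch along the cell edge, so a = 2r, so r = 0.5000a = 270.5 pm.
V_cell = a³ = 1.583 × 10^8 pm³; V_atoms = 1 × (4/3)πr³ = 8.291 × 10^7 pm³.
Empty space = 1.583 × 10^8 − 8.291 × 10^7 = 7.54 × 10^7 pm³.

7.54 × 10^7 pm³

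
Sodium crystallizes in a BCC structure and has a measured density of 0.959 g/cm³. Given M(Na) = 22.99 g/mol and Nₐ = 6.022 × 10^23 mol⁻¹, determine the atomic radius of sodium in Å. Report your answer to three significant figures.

For a BCC cell (Z = 2), a³ = Z·M/(N_A·ρ) = 2 × 22.99 / (6.022 × 10²³ × 0.9590) = 7.962 × 10^-23 cm³, so a = 4.302 × 10^-8 cm = 4.302 Å.
Atoms touch along the body diagonal, so √3·a = 4r, so r = 0.4330 × a = 1.86 Å.

1.86 Å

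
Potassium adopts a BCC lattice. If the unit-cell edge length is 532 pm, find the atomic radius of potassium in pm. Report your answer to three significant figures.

In a BCC lattice, atoms touch along the body diagonal, so √3·a = 4r.
r = √3·a/4 = 1.7321 × 532 / 4 = 230 pm.

230 pm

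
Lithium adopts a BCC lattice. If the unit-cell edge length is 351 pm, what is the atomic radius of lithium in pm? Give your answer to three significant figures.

In a BCC lattice, atoms touch along the body diagonal, so √3·a = 4r.
r = √3·a/4 = 1.7321 × 351 / 4 = 152 pm.

152 pm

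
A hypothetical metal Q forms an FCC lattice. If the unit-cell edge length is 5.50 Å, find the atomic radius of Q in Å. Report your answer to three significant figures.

In an FCC lattice, atoms touch along the face diagonal, so √2·a = 4r.
r = √2·a/4 = 1.4142 × 5.50 / 4 = 1.94 Å.

1.94 Å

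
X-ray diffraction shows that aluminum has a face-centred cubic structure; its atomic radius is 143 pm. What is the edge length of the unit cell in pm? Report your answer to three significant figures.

404 pm

In an FCC lattice, atoms touch along the face diagonal, so √2·a = 4r.
a = 4r/√2 = 4 × 143 / 1.4142 = 404 pm.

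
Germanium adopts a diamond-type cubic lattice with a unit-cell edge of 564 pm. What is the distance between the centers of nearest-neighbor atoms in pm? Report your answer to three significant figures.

244 pm

In a diamond cubic structure, nearest neighbors lie along the body diagonal with √3·a = 8r; the nearest-neighbor distance equals 2r = 0.4330·a.
d = 0.4330 × 564 = 244 pm.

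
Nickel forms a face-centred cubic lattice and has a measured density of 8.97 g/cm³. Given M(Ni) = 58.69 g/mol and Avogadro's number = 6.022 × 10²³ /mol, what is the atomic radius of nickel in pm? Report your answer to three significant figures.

For an FCC cell (Z = 4), a³ = Z·M/(N_A·ρ) = 4 × 58.69 / (6.022 × 10²³ × 8.970) = 4.346 × 10^-23 cm³, so a = 3.516 × 10^-8 cm = 351.6 pm.
Atoms touch along the face diagonal, so √2·a = 4r, so r = 0.3536 × a = 124 pm.

124 pm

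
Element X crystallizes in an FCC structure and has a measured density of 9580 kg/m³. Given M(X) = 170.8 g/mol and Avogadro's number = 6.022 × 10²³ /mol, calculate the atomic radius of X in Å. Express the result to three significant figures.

For an FCC cell (Z = 4), a³ = Z·M/(N_A·ρ) = 4 × 170.8 / (6.022 × 10²³ × 9.580) = 1.184 × 10^-22 cm³, so a = 4.911 × 10^-8 cm = 4.911 Å.
Atoms touch along the face diagonal, so √2·a = 4r, so r = 0.3536 × a = 1.74 Å.

1.74 Å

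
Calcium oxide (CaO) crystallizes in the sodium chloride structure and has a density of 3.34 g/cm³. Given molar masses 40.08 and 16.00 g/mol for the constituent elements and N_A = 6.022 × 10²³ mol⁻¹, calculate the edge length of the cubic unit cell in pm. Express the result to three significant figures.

M(CaO) = 56.08 g/mol; Z = 4 formula units per cell.
a³ = Z·M/(N_A·ρ) = 4 × 56.08 / (6.022 × 10²³ × 3.34) = 1.115 × 10^-22 cm³, so a = 4.813 × 10^-8 cm = 481 pm.

481 pm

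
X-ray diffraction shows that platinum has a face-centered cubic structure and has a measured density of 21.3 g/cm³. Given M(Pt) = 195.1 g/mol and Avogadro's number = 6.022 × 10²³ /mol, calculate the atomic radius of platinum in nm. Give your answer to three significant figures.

0.139 nm

For an FCC cell (Z = 4), a³ = Z·M/(N_A·ρ) = 4 × 195.1 / (6.022 × 10²³ × 21.30) = 6.084 × 10^-23 cm³, so a = 3.933 × 10^-8 cm = 0.3933 nm.
Atoms touch along the face diagonal, so √2·a = 4r, so r = 0.3536 × a = 0.139 nm.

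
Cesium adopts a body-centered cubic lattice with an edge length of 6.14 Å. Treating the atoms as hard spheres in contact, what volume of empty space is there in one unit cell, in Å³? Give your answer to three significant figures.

In a BCC lattice atoms touch along the body diagonal, so √3·a = 4r, so r = 0.4330a = 2.659 Å.
V_cell = a³ = 231.5 Å³; V_atoms = 2 × (4/3)πr³ = 157.4 Å³.
Empty space = 231.5 − 157.4 = 74.0 Å³.

74.0 Å³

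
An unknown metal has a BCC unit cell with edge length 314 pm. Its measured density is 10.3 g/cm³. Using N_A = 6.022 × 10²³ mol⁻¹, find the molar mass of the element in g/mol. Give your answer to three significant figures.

A BCC cell has Z = 2 atoms; a = 3.140 × 10^-8 cm.
M = ρ·N_A·a³/Z = 10.3 × 6.022 × 10²³ × 3.096 × 10^-23 / 2 = 96.0 g/mol.

96.0 g/mol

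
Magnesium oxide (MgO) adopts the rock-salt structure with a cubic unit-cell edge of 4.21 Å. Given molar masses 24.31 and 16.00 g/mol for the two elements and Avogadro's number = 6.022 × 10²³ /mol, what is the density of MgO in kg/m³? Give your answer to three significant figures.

3590 kg/m³

The rock-salt structure contains Z = 4 formula units per cell; M(MgO) = 24.31 + 16.00 = 40.31 g/mol.
a³ = (4.210 × 10^-8 cm)³ = 7.462 × 10^-23 cm³.
ρ = 4 × 40.31 / (6.022 × 10²³ × 7.462 × 10^-23) = 3.588 g/cm³ = 3590 kg/m³.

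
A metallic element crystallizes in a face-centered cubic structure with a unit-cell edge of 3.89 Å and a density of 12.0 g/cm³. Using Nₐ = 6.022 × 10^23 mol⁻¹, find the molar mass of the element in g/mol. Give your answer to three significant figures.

An FCC cell has Z = 4 atoms; a = 3.890 × 10^-8 cm.
M = ρ·N_A·a³/Z = 12.0 × 6.022 × 10²³ × 5.886 × 10^-23 / 4 = 106 g/mol.

106 g/mol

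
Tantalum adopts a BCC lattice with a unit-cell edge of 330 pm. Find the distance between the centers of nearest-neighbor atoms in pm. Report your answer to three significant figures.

In a BCC structure, atoms touch along the body diagonal, so √3·a = 4r; the nearest-neighbor distance equals 2r = 0.8660·a.
d = 0.8660 × 330 = 286 pm.

286 pm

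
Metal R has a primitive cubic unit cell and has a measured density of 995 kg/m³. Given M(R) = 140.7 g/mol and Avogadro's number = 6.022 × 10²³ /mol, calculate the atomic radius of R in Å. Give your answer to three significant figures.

For a simple cubic cell (Z = 1), a³ = Z·M/(N_A·ρ) = 1 × 140.7 / (6.022 × 10²³ × 0.9950) = 2.348 × 10^-22 cm³, so a = 6.169 × 10^-8 cm = 6.169 Å.
Atoms touch along the cell edge, so a = 2r, so r = 0.5000 × a = 3.08 Å.

3.08 Å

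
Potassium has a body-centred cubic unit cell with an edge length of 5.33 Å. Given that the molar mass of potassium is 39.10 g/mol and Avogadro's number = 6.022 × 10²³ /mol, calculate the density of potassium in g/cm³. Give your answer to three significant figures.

A BCC unit cell contains Z = 2 atoms.
Cell volume: a³ = (5.33 Å)³ = (5.330 × 10^-8 cm)³ = 1.514 × 10^-22 cm³.
ρ = Z·M/(N_A·a³) = 2 × 39.10 / (6.022 × 10²³ × 1.514 × 10^-22) = 0.8576 g/cm³.

0.858 g/cm³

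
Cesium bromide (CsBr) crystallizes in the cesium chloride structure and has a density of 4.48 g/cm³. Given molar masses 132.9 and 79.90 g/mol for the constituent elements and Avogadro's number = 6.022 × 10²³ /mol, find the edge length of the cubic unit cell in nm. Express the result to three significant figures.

M(CsBr) = 212.8 g/mol; Z = 1 formula unit per cell.
a³ = Z·M/(N_A·ρ) = 1 × 212.8 / (6.022 × 10²³ × 4.48) = 7.888 × 10^-23 cm³, so a = 4.289 × 10^-8 cm = 0.429 nm.

0.429 nm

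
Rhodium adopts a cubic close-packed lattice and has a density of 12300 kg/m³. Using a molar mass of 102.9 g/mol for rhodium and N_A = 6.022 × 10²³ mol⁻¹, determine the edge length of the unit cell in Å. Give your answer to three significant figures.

With Z = 4 atoms per FCC cell, a³ = Z·M/(N_A·ρ) = 4 × 102.9 / (6.022 × 10²³ × 12.30 g/cm³) = 5.557 × 10^-23 cm³.
a = (5.557 × 10^-23)^(1/3) = 3.816 × 10^-8 cm = 3.82 Å.

3.82 Å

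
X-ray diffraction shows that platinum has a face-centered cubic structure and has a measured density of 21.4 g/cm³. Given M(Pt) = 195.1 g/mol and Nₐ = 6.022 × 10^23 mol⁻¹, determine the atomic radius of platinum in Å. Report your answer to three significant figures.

For an FCC cell (Z = 4), a³ = Z·M/(N_A·ρ) = 4 × 195.1 / (6.022 × 10²³ × 21.40) = 6.056 × 10^-23 cm³, so a = 3.927 × 10^-8 cm = 3.927 Å.
Atoms touch along the face diagonal, so √2·a = 4r, so r = 0.3536 × a = 1.39 Å.

1.39 Å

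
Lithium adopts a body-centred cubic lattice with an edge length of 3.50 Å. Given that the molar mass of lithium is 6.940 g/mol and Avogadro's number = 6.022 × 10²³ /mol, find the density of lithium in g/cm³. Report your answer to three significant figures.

A BCC unit cell contains Z = 2 atoms.
Cell volume: a³ = (3.50 Å)³ = (3.500 × 10^-8 cm)³ = 4.288 × 10^-23 cm³.
ρ = Z·M/(N_A·a³) = 2 × 6.940 / (6.022 × 10²³ × 4.288 × 10^-23) = 0.5376 g/cm³.

0.538 g/cm³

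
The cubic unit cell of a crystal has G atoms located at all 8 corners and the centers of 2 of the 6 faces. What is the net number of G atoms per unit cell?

2

Corner atoms are shared by 8 cells (1/8 each), face atoms by 2 (1/2 each).
Net atoms = 8 × 1/8 + 2 × 1/2 = 1 + 1 = 2.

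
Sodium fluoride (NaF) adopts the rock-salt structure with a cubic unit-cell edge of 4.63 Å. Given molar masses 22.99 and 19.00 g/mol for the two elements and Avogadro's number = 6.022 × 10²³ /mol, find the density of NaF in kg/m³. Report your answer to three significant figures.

2810 kg/m³

The rock-salt structure contains Z = 4 formula units per cell; M(NaF) = 22.99 + 19.00 = 41.99 g/mol.
a³ = (4.630 × 10^-8 cm)³ = 9.925 × 10^-23 cm³.
ρ = 4 × 41.99 / (6.022 × 10²³ × 9.925 × 10^-23) = 2.810 g/cm³ = 2810 kg/m³.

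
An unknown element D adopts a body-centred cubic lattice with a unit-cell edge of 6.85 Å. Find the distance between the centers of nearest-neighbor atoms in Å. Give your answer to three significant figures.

5.93 Å

In a BCC structure, atoms touch along the body diagonal, so √3·a = 4r; the nearest-neighbor distance equals 2r = 0.8660·a.
d = 0.8660 × 6.85 = 5.93 Å.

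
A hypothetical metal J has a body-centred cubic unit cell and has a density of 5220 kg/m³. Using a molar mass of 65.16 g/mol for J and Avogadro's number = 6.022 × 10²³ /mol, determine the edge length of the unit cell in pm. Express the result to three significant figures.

With Z = 2 atoms per BCC cell, a³ = Z·M/(N_A·ρ) = 2 × 65.16 / (6.022 × 10²³ × 5.220 g/cm³) = 4.146 × 10^-23 cm³.
a = (4.146 × 10^-23)^(1/3) = 3.461 × 10^-8 cm = 346 pm.

346 pm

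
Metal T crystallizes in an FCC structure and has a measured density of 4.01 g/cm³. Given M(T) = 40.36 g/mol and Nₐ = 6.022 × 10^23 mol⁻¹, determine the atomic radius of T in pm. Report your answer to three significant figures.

For an FCC cell (Z = 4), a³ = Z·M/(N_A·ρ) = 4 × 40.36 / (6.022 × 10²³ × 4.010) = 6.685 × 10^-23 cm³, so a = 4.059 × 10^-8 cm = 405.9 pm.
Atoms touch along the face diagonal, so √2·a = 4r, so r = 0.3536 × a = 143 pm.

143 pm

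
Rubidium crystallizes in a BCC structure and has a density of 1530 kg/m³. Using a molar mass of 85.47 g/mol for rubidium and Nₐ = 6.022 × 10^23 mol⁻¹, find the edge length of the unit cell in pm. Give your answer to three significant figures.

With Z = 2 atoms per BCC cell, a³ = Z·M/(N_A·ρ) = 2 × 85.47 / (6.022 × 10²³ × 1.530 g/cm³) = 1.855 × 10^-22 cm³.
a = (1.855 × 10^-22)^(1/3) = 5.703 × 10^-8 cm = 570 pm.

570 pm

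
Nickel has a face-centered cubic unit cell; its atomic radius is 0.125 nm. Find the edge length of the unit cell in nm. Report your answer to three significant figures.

0.354 nm

In an FCC lattice, atoms touch along the face diagonal, so √2·a = 4r.
a = 4r/√2 = 4 × 0.125 / 1.4142 = 0.354 nm.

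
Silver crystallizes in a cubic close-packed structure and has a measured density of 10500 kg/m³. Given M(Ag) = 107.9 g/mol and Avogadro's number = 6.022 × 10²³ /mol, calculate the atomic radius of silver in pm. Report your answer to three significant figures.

For an FCC cell (Z = 4), a³ = Z·M/(N_A·ρ) = 4 × 107.9 / (6.022 × 10²³ × 10.50) = 6.826 × 10^-23 cm³, so a = 4.087 × 10^-8 cm = 408.7 pm.
Atoms touch along the face diagonal, so √2·a = 4r, so r = 0.3536 × a = 144 pm.

144 pm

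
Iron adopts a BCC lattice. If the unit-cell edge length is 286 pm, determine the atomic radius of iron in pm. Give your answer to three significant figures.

In a BCC lattice, atoms touch along the body diagonal, so √3·a = 4r.
r = √3·a/4 = 1.7321 × 286 / 4 = 124 pm.

124 pm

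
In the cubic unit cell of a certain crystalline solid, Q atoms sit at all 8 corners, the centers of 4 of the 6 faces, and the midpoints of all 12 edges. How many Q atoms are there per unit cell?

Corner atoms are shared by 8 cells (1/8 each), face atoms by 2 (1/2 each), edge atoms by 4 (1/4 each).
Net atoms = 8 × 1/8 + 4 × 1/2 + 12 × 1/4 = 1 + 2 + 3 = 6.

6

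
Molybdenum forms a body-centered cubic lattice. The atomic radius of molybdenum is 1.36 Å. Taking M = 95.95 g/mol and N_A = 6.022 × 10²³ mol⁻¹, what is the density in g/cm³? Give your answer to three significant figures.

10.3 g/cm³

In a BCC lattice, atoms touch along the body diagonal, so √3·a = 4r, giving a = 3.141 Å = 3.141 × 10^-8 cm.
With Z = 2, ρ = Z·M/(N_A·a³) = 2 × 95.95 / (6.022 × 10²³ × 3.098 × 10^-23) = 10.29 g/cm³.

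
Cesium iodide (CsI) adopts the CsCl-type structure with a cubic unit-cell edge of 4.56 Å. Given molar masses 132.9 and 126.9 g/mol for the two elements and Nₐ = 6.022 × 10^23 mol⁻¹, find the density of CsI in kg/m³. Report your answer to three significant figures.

The CsCl-type structure contains Z = 1 formula unit per cell; M(CsI) = 132.9 + 126.9 = 259.8 g/mol.
a³ = (4.560 × 10^-8 cm)³ = 9.482 × 10^-23 cm³.
ρ = 1 × 259.8 / (6.022 × 10²³ × 9.482 × 10^-23) = 4.550 g/cm³ = 4550 kg/m³.

4550 kg/m³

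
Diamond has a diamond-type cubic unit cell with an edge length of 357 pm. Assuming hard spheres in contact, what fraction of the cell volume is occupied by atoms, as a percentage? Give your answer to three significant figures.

34.0%

In a diamond cubic lattice nearest neighbors lie along the body diagonal with √3·a = 8r, so r = 0.2165a = 77.29 pm.
Packing fraction = Z·(4/3)πr³ / a³ = 8 × (4/3)π × (77.29)³ / (357)³ = 0.3401 = 34.0%.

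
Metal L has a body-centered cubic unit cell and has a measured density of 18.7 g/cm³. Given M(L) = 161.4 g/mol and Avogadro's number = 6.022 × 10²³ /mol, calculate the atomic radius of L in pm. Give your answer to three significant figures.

For a BCC cell (Z = 2), a³ = Z·M/(N_A·ρ) = 2 × 161.4 / (6.022 × 10²³ × 18.70) = 2.866 × 10^-23 cm³, so a = 3.060 × 10^-8 cm = 306.0 pm.
Atoms touch along the body diagonal, so √3·a = 4r, so r = 0.4330 × a = 133 pm.

133 pm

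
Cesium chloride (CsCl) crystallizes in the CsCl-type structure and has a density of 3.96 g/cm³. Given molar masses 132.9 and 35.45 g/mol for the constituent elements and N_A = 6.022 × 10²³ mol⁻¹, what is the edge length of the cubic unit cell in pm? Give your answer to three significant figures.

M(CsCl) = 168.35 g/mol; Z = 1 formula unit per cell.
a³ = Z·M/(N_A·ρ) = 1 × 168.35 / (6.022 × 10²³ × 3.96) = 7.060 × 10^-23 cm³, so a = 4.133 × 10^-8 cm = 413 pm.

413 pm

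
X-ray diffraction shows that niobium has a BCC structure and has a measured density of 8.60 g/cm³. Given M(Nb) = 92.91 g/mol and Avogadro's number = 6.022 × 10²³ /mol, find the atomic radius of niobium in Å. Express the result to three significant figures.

For a BCC cell (Z = 2), a³ = Z·M/(N_A·ρ) = 2 × 92.91 / (6.022 × 10²³ × 8.600) = 3.588 × 10^-23 cm³, so a = 3.298 × 10^-8 cm = 3.298 Å.
Atoms touch along the body diagonal, so √3·a = 4r, so r = 0.4330 × a = 1.43 Å.

1.43 Å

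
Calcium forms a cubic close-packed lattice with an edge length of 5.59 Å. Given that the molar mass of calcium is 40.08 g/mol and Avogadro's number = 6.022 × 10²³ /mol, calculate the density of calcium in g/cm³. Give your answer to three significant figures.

An FCC unit cell contains Z = 4 atoms.
Cell volume: a³ = (5.59 Å)³ = (5.590 × 10^-8 cm)³ = 1.747 × 10^-22 cm³.
ρ = Z·M/(N_A·a³) = 4 × 40.08 / (6.022 × 10²³ × 1.747 × 10^-22) = 1.524 g/cm³.

1.52 g/cm³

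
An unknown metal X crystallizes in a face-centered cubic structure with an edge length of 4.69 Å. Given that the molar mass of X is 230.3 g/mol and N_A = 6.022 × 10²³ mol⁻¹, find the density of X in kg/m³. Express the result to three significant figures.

14800 kg/m³

An FCC unit cell contains Z = 4 atoms.
Cell volume: a³ = (4.69 Å)³ = (4.690 × 10^-8 cm)³ = 1.032 × 10^-22 cm³.
ρ = Z·M/(N_A·a³) = 4 × 230.3 / (6.022 × 10²³ × 1.032 × 10^-22) = 14.83 g/cm³ = 14800 kg/m³.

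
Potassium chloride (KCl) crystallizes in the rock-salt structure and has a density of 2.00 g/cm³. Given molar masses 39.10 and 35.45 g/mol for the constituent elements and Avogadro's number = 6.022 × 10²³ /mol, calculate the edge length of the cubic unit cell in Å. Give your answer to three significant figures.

M(KCl) = 74.55 g/mol; Z = 4 formula units per cell.
a³ = Z·M/(N_A·ρ) = 4 × 74.55 / (6.022 × 10²³ × 2.00) = 2.476 × 10^-22 cm³, so a = 6.279 × 10^-8 cm = 6.28 Å.

6.28 Å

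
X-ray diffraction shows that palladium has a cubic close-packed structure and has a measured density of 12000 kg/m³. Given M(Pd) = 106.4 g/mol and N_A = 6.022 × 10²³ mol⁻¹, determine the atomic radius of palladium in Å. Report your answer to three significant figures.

1.38 Å

For an FCC cell (Z = 4), a³ = Z·M/(N_A·ρ) = 4 × 106.4 / (6.022 × 10²³ × 12.00) = 5.890 × 10^-23 cm³, so a = 3.891 × 10^-8 cm = 3.891 Å.
Atoms touch along the face diagonal, so √2·a = 4r, so r = 0.3536 × a = 1.38 Å.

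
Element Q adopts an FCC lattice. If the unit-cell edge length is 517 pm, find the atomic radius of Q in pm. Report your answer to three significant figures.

183 pm

In an FCC lattice, atoms touch along the face diagonal, so √2·a = 4r.
r = √2·a/4 = 1.4142 × 517 / 4 = 183 pm.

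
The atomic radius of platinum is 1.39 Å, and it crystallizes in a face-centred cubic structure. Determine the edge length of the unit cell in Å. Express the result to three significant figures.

3.93 Å

In an FCC lattice, atoms touch along the face diagonal, so √2·a = 4r.
a = 4r/√2 = 4 × 1.39 / 1.4142 = 3.93 Å.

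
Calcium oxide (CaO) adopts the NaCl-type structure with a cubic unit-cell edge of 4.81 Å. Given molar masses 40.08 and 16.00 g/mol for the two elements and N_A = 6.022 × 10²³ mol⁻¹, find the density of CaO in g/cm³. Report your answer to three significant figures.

3.35 g/cm³

The NaCl-type structure contains Z = 4 formula units per cell; M(CaO) = 40.08 + 16.00 = 56.08 g/mol.
a³ = (4.810 × 10^-8 cm)³ = 1.113 × 10^-22 cm³.
ρ = 4 × 56.08 / (6.022 × 10²³ × 1.113 × 10^-22) = 3.347 g/cm³.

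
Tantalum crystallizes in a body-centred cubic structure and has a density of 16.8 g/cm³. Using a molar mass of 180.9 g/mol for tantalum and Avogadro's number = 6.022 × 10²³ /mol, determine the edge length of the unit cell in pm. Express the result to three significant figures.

329 pm

With Z = 2 atoms per BCC cell, a³ = Z·M/(N_A·ρ) = 2 × 180.9 / (6.022 × 10²³ × 16.80 g/cm³) = 3.576 × 10^-23 cm³.
a = (3.576 × 10^-23)^(1/3) = 3.295 × 10^-8 cm = 329 pm.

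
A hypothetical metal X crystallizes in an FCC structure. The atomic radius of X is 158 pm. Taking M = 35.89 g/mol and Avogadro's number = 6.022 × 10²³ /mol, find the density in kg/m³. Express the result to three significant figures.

In an FCC lattice, atoms touch along the face diagonal, so √2·a = 4r, giving a = 446.9 pm = 4.469 × 10^-8 cm.
With Z = 4, ρ = Z·M/(N_A·a³) = 4 × 35.89 / (6.022 × 10²³ × 8.925 × 10^-23) = 2.671 g/cm³ = 2670 kg/m³.

2670 kg/m³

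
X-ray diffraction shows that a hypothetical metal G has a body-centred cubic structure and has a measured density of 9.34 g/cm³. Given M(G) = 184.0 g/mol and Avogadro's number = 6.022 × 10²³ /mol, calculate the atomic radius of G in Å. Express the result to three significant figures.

1.74 Å

For a BCC cell (Z = 2), a³ = Z·M/(N_A·ρ) = 2 × 184.0 / (6.022 × 10²³ × 9.340) = 6.543 × 10^-23 cm³, so a = 4.030 × 10^-8 cm = 4.030 Å.
Atoms touch along the body diagonal, so √3·a = 4r, so r = 0.4330 × a = 1.74 Å.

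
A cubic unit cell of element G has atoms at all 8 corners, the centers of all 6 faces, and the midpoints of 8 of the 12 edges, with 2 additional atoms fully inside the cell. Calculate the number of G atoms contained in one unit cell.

8

Corner atoms are shared by 8 cells (1/8 each), face atoms by 2 (1/2 each), edge atoms by 4 (1/4 each), interior atoms are unshared.
Net atoms = 8 × 1/8 + 6 × 1/2 + 8 × 1/4 + 2 = 1 + 3 + 2 + 2 = 8.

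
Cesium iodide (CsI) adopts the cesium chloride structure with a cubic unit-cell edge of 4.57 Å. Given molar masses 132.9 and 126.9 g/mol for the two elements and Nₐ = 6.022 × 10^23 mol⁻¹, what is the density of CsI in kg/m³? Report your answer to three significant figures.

The cesium chloride structure contains Z = 1 formula unit per cell; M(CsI) = 132.9 + 126.9 = 259.8 g/mol.
a³ = (4.570 × 10^-8 cm)³ = 9.544 × 10^-23 cm³.
ρ = 1 × 259.8 / (6.022 × 10²³ × 9.544 × 10^-23) = 4.520 g/cm³ = 4520 kg/m³.

4520 kg/m³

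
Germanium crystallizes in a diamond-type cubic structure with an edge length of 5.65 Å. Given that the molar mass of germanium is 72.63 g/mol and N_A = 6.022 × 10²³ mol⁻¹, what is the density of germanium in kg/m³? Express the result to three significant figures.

A diamond cubic unit cell contains Z = 8 atoms.
Cell volume: a³ = (5.65 Å)³ = (5.650 × 10^-8 cm)³ = 1.804 × 10^-22 cm³.
ρ = Z·M/(N_A·a³) = 8 × 72.63 / (6.022 × 10²³ × 1.804 × 10^-22) = 5.350 g/cm³ = 5350 kg/m³.

5350 kg/m³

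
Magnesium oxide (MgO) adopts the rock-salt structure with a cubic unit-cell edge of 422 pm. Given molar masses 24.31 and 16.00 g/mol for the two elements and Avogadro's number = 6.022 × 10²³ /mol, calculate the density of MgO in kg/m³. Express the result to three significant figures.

The rock-salt structure contains Z = 4 formula units per cell; M(MgO) = 24.31 + 16.00 = 40.31 g/mol.
a³ = (4.220 × 10^-8 cm)³ = 7.515 × 10^-23 cm³.
ρ = 4 × 40.31 / (6.022 × 10²³ × 7.515 × 10^-23) = 3.563 g/cm³ = 3560 kg/m³.

3560 kg/m³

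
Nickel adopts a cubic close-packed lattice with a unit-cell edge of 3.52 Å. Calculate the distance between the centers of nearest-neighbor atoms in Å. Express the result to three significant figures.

In an FCC structure, atoms touch along the face diagonal, so √2·a = 4r; the nearest-neighbor distance equals 2r = 0.7071·a.
d = 0.7071 × 3.52 = 2.49 Å.

2.49 Å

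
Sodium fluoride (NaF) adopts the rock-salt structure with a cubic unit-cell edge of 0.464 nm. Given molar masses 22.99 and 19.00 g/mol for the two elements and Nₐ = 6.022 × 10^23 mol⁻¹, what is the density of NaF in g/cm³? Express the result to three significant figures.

The rock-salt structure contains Z = 4 formula units per cell; M(NaF) = 22.99 + 19.00 = 41.99 g/mol.
a³ = (4.640 × 10^-8 cm)³ = 9.990 × 10^-23 cm³.
ρ = 4 × 41.99 / (6.022 × 10²³ × 9.990 × 10^-23) = 2.792 g/cm³.

2.79 g/cm³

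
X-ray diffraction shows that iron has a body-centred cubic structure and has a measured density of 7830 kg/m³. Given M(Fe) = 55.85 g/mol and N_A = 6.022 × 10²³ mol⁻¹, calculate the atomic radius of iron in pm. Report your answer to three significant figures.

124 pm

For a BCC cell (Z = 2), a³ = Z·M/(N_A·ρ) = 2 × 55.85 / (6.022 × 10²³ × 7.830) = 2.369 × 10^-23 cm³, so a = 2.872 × 10^-8 cm = 287.2 pm.
Atoms touch along the body diagonal, so √3·a = 4r, so r = 0.4330 × a = 124 pm.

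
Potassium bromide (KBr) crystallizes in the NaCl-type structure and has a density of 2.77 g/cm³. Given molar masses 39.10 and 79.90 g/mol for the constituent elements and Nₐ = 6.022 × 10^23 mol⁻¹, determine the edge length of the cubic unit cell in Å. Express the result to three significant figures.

6.58 Å

M(KBr) = 119.0 g/mol; Z = 4 formula units per cell.
a³ = Z·M/(N_A·ρ) = 4 × 119.0 / (6.022 × 10²³ × 2.77) = 2.854 × 10^-22 cm³, so a = 6.584 × 10^-8 cm = 6.58 Å.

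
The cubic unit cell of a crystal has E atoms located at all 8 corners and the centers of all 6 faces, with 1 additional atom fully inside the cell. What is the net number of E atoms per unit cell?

5

Corner atoms are shared by 8 cells (1/8 each), face atoms by 2 (1/2 each), interior atoms are unshared.
Net atoms = 8 × 1/8 + 6 × 1/2 + 1 = 1 + 3 + 1 = 5.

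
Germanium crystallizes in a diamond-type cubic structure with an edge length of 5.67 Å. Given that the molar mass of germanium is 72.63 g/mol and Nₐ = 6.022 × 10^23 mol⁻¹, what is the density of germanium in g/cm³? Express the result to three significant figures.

A diamond cubic unit cell contains Z = 8 atoms.
Cell volume: a³ = (5.67 Å)³ = (5.670 × 10^-8 cm)³ = 1.823 × 10^-22 cm³.
ρ = Z·M/(N_A·a³) = 8 × 72.63 / (6.022 × 10²³ × 1.823 × 10^-22) = 5.293 g/cm³.

5.29 g/cm³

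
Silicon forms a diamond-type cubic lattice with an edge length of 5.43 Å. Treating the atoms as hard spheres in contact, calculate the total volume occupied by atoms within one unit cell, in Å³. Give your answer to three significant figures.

54.4 Å³

In a diamond cubic lattice nearest neighbors lie along the body diagonal with √3·a = 8r, so r = 0.2165a = 1.176 Å.
V_atoms = Z × (4/3)πr³ = 8 × (4/3)π × (1.176)³ = 54.4 Å³.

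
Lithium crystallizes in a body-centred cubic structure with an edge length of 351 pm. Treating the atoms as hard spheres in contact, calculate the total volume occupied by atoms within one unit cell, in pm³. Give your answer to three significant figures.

2.94 × 10^7 pm³

In a BCC lattice atoms touch along the body diagonal, so √3·a = 4r, so r = 0.4330a = 152.0 pm.
V_atoms = Z × (4/3)πr³ = 2 × (4/3)π × (152.0)³ = 2.94 × 10^7 pm³.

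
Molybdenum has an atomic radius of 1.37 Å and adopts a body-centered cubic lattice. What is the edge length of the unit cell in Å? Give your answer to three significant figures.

In a BCC lattice, atoms touch along the body diagonal, so √3·a = 4r.
a = 4r/√3 = 4 × 1.37 / 1.7321 = 3.16 Å.

3.16 Å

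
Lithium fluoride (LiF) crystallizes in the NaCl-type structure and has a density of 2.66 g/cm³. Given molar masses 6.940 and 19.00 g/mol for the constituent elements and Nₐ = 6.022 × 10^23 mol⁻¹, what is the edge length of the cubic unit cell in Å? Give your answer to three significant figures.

M(LiF) = 25.94 g/mol; Z = 4 formula units per cell.
a³ = Z·M/(N_A·ρ) = 4 × 25.94 / (6.022 × 10²³ × 2.66) = 6.478 × 10^-23 cm³, so a = 4.016 × 10^-8 cm = 4.02 Å.

4.02 Å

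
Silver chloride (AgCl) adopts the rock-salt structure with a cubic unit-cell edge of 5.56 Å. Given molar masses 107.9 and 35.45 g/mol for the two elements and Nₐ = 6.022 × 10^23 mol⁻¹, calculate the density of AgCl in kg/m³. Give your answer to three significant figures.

The rock-salt structure contains Z = 4 formula units per cell; M(AgCl) = 107.9 + 35.45 = 143.35 g/mol.
a³ = (5.560 × 10^-8 cm)³ = 1.719 × 10^-22 cm³.
ρ = 4 × 143.35 / (6.022 × 10²³ × 1.719 × 10^-22) = 5.540 g/cm³ = 5540 kg/m³.

5540 kg/m³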